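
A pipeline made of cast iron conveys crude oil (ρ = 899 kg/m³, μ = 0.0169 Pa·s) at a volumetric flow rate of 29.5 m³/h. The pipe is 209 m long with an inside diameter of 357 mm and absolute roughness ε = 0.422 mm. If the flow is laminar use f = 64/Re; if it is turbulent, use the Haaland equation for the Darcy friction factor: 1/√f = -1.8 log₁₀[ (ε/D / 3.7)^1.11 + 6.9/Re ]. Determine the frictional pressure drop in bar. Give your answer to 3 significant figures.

ΔP ≈ 7.26×10^-4 bar

Q = 29.5 m³/h = 29.5/3600 = 0.008194 m³/s.
Cross-sectional area A = πD²/4 = π(0.357)²/4 = 0.1001 m²; mean velocity V = Q/A = 0.008194/0.1001 = 0.08186 m/s.
Reynolds number Re = ρVD/μ = 899 · 0.08186 · 0.357 / 0.0169 = 1555.
Re < 2300 → laminar flow, so f = 64/Re = 64/1555 = 0.04117 (the turbulent correlation is not needed).
Darcy-Weisbach: ΔP = f(L/D)(ρV²/2) = 0.04117·(209/0.357)·(899·0.08186²/2) = 0.04117·585.4·3.012 = 72.6 Pa.
ΔP = 72.6 Pa = 7.26×10^-4 bar.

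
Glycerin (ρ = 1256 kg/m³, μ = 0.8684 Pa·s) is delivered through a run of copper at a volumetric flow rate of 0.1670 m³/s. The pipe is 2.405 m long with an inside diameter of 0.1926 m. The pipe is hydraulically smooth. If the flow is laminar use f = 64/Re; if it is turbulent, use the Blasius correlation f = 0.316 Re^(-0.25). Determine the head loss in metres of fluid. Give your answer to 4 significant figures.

h_f ≈ 0.8382 m

Cross-sectional area A = πD²/4 = π(0.1926)²/4 = 0.02913 m²; mean velocity V = Q/A = 0.167/0.02913 = 5.732 m/s.
Reynolds number Re = ρVD/μ = 1256 · 5.732 · 0.1926 / 0.868 = 1597.
Re < 2300 → laminar flow, so f = 64/Re = 64/1597 = 0.04008 (the turbulent correlation is not needed).
Darcy-Weisbach: ΔP = f(L/D)(ρV²/2) = 0.04008·(2.405/0.1926)·(1256·5.732²/2) = 0.04008·12.49·2.063e+04 = 1.033e+04 Pa.
Head loss h_f = ΔP/(ρg) = 1.033e+04/(1256·9.81) = 0.8382 m.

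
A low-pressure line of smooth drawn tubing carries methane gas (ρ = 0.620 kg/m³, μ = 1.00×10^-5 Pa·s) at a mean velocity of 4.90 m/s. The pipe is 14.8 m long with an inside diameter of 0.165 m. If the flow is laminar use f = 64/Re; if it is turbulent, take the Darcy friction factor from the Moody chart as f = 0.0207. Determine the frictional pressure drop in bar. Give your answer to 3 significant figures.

Reynolds number Re = ρVD/μ = 0.62 · 4.9 · 0.165 / 1e-05 = 5.013e+04.
Re > 4000 → turbulent; use the Moody-chart value f = 0.0207.
Darcy-Weisbach: ΔP = f(L/D)(ρV²/2) = 0.0207·(14.8/0.165)·(0.62·4.9²/2) = 0.0207·89.7·7.443 = 13.82 Pa.
ΔP = 13.82 Pa = 1.38×10^-4 bar.

ΔP ≈ 1.38×10^-4 bar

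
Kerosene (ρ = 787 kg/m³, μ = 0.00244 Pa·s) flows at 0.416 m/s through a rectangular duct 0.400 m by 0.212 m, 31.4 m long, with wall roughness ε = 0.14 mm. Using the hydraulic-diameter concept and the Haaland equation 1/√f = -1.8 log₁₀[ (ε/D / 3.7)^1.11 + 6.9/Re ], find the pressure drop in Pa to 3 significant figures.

Hydraulic diameter D_h = 4A/P = 4·(0.4·0.212)/(2·(0.4+0.212)) = 0.3392/1.224 = 0.2771 m.
Re = ρVD_h/μ = 787·0.416·0.2771/0.00244 = 3.718e+04.
ε/D_h = 0.00014/0.2771 = 0.000505; Haaland gives 1/√f = -1.8 log₁₀[5.13e-05+0.000186] = 6.526, so f = 0.02348.
ΔP = f(L/D_h)(ρV²/2) = 0.02348·31.4/0.2771·68.1 = 181.2 Pa.

ΔP ≈ 181 Pa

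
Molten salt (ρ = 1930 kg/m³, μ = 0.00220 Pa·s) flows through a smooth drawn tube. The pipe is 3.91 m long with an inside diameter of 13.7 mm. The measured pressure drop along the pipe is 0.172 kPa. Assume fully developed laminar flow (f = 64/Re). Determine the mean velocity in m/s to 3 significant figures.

For laminar flow, f = 64/Re with Re = ρVD/μ, so Darcy-Weisbach reduces to ΔP = 32μLV/D². Solving for V: V = ΔP·D²/(32μL) = 172·(0.0137)²/(32·0.0022·3.91) = 0.1173 m/s.
Check: Re = ρVD/μ = 1930·0.1173·0.0137/0.0022 = 1410 < 2300, so the laminar assumption holds.

V ≈ 0.117 m/s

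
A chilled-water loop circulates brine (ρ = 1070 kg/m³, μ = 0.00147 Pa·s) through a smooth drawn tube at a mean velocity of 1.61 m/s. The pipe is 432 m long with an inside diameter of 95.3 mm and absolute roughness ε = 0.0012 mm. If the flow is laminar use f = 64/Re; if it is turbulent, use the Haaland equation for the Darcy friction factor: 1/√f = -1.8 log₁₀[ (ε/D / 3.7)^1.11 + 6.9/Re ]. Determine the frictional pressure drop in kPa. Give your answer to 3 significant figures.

ΔP ≈ 110 kPa

Reynolds number Re = ρVD/μ = 1070 · 1.61 · 0.0953 / 0.00147 = 1.117e+05.
Re > 4000 → turbulent. Relative roughness ε/D = 1.2e-06/0.0953 = 1.26e-05. Haaland: 1/√f = -1.8 log₁₀[(1.26e-05/3.7)^1.11 + 6.9/1.117e+05] = -1.8 log₁₀[8.52e-07 + 6.18e-05] = 7.566, so f = 0.01747.
Darcy-Weisbach: ΔP = f(L/D)(ρV²/2) = 0.01747·(432/0.0953)·(1070·1.61²/2) = 0.01747·4533·1387 = 1.098e+05 Pa.
ΔP = 1.098e+05 Pa = 110 kPa.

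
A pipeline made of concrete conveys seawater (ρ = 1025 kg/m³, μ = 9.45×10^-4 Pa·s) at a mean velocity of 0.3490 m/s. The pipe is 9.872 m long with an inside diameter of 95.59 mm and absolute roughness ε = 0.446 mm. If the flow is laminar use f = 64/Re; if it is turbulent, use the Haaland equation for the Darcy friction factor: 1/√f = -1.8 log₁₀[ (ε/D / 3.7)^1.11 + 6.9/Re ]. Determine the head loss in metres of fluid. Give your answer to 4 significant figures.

Reynolds number Re = ρVD/μ = 1025 · 0.349 · 0.09559 / 0.000945 = 3.619e+04.
Re > 4000 → turbulent. Relative roughness ε/D = 0.000446/0.09559 = 0.00467. Haaland: 1/√f = -1.8 log₁₀[(0.00467/3.7)^1.11 + 6.9/3.619e+04] = -1.8 log₁₀[0.000605 + 0.000191] = 5.579, so f = 0.03213.
Darcy-Weisbach: ΔP = f(L/D)(ρV²/2) = 0.03213·(9.872/0.09559)·(1025·0.349²/2) = 0.03213·103.3·62.42 = 207.2 Pa.
Head loss h_f = ΔP/(ρg) = 207.2/(1025·9.81) = 0.02060 m.

h_f ≈ 0.02060 m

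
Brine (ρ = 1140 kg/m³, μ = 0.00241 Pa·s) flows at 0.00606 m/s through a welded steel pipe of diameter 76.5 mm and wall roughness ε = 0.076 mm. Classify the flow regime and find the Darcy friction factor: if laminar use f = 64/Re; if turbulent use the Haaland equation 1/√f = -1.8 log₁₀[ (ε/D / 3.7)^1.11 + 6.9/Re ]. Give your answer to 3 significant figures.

Re = ρVD/μ = 1140·0.00606·0.0765/0.00241 = 219.3.
Re < 2300 → laminar, so f = 64/Re = 0.2918 (roughness is irrelevant in laminar flow).

f ≈ 0.292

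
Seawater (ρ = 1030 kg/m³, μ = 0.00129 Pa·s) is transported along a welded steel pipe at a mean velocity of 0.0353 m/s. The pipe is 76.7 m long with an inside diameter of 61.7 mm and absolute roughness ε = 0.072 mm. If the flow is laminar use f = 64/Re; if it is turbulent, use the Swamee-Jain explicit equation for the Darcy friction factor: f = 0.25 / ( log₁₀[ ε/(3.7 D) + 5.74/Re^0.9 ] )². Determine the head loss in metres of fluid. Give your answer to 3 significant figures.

Reynolds number Re = ρVD/μ = 1030 · 0.0353 · 0.0617 / 0.00129 = 1739.
Re < 2300 → laminar flow, so f = 64/Re = 64/1739 = 0.0368 (the turbulent correlation is not needed).
Darcy-Weisbach: ΔP = f(L/D)(ρV²/2) = 0.0368·(76.7/0.0617)·(1030·0.0353²/2) = 0.0368·1243·0.6417 = 29.36 Pa.
Head loss h_f = ΔP/(ρg) = 29.36/(1030·9.81) = 0.00291 m.

h_f ≈ 0.00291 m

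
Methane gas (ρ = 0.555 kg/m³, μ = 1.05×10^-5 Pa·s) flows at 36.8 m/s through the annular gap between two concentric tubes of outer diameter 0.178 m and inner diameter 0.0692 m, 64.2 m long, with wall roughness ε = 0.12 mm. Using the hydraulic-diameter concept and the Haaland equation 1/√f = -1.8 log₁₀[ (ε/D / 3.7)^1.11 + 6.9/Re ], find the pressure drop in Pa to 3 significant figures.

ΔP ≈ 4710 Pa

Hydraulic diameter D_h = 4A/P = D_o - D_i = 0.178 - 0.0692 = 0.1088 m.
Re = ρVD_h/μ = 0.555·36.8·0.1088/1.05e-05 = 2.116e+05.
ε/D_h = 0.00012/0.1088 = 0.0011; Haaland gives 1/√f = -1.8 log₁₀[0.000122+3.26e-05] = 6.859, so f = 0.02125.
ΔP = f(L/D_h)(ρV²/2) = 0.02125·64.2/0.1088·375.8 = 4713 Pa.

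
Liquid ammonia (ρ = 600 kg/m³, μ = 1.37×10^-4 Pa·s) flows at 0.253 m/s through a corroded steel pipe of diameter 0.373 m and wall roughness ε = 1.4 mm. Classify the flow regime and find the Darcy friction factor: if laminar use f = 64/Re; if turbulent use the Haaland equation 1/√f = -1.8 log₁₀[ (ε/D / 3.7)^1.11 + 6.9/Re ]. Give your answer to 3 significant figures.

Re = ρVD/μ = 600·0.253·0.373/0.000137 = 4.133e+05.
Re > 4000 → turbulent. ε/D = 0.0014/0.373 = 0.00375; Haaland: 1/√f = -1.8 log₁₀[0.000475 + 1.67e-05] = 5.955, so f = 0.0282.

f ≈ 0.0282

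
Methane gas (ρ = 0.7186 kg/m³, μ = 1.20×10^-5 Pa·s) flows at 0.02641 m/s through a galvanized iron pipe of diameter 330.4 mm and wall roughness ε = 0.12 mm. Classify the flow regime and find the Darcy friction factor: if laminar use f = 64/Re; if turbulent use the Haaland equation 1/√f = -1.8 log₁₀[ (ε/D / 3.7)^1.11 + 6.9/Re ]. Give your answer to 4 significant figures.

f ≈ 0.1225

Re = ρVD/μ = 0.7186·0.02641·0.3304/1.2e-05 = 522.5.
Re < 2300 → laminar, so f = 64/Re = 0.1225 (roughness is irrelevant in laminar flow).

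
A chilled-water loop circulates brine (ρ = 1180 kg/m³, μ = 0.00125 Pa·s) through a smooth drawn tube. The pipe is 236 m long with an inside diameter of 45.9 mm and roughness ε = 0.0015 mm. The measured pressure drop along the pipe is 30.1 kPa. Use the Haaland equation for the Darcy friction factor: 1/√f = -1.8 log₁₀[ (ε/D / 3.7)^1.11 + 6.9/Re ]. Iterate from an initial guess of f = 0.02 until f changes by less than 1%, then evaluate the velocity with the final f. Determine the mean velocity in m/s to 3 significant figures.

V ≈ 0.646 m/s

Rearranging Darcy-Weisbach: V = √(2·ΔP·D/(f·L·ρ)). With ε/D = 1.5e-06/0.0459 = 3.27e-05, iterate starting from f = 0.02:
  f = 0.02 → V = √(2·3.01e+04·0.0459/(0.02·236·1180)) = 0.7044 m/s; Re = ρVD/μ = 3.052e+04; f → 0.02328
  f = 0.02328 → V = 0.6528 m/s; Re = 2.829e+04; f → 0.0237
  f = 0.0237 → V = 0.647 m/s; Re = 2.803e+04; f → 0.02376
Converged (Δf/f < 1%). With the final f = 0.02376: V = √(2·3.01e+04·0.0459/(0.02376·236·1180)) = 0.6463 m/s.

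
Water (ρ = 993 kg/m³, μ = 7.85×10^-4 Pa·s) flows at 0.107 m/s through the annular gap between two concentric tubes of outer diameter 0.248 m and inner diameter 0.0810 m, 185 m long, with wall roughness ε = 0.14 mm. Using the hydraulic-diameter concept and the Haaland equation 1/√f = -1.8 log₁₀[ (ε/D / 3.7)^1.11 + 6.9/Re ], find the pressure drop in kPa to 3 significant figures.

Hydraulic diameter D_h = 4A/P = D_o - D_i = 0.248 - 0.081 = 0.167 m.
Re = ρVD_h/μ = 993·0.107·0.167/0.000785 = 2.26e+04.
ε/D_h = 0.00014/0.167 = 0.000838; Haaland gives 1/√f = -1.8 log₁₀[9e-05+0.000305] = 6.126, so f = 0.02665.
ΔP = f(L/D_h)(ρV²/2) = 0.02665·185/0.167·5.684 = 167.8 Pa.
ΔP = 0.168 kPa.

ΔP ≈ 0.168 kPa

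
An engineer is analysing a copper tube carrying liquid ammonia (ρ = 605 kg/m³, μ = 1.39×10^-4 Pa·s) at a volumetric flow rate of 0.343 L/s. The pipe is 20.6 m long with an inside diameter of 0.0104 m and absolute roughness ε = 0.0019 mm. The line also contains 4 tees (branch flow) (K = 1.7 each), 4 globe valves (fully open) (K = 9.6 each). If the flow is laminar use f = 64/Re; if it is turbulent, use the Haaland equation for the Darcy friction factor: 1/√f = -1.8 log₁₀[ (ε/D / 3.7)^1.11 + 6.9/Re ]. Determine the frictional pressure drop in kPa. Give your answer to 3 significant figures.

Q = 0.343 L/s = 0.343/1000 = 0.000343 m³/s.
Cross-sectional area A = πD²/4 = π(0.0104)²/4 = 8.495e-05 m²; mean velocity V = Q/A = 0.000343/8.495e-05 = 4.038 m/s.
Reynolds number Re = ρVD/μ = 605 · 4.038 · 0.0104 / 0.000139 = 1.828e+05.
Re > 4000 → turbulent. Relative roughness ε/D = 1.9e-06/0.0104 = 0.000183. Haaland: 1/√f = -1.8 log₁₀[(0.000183/3.7)^1.11 + 6.9/1.828e+05] = -1.8 log₁₀[1.66e-05 + 3.78e-05] = 7.677, so f = 0.01697.
Total minor-loss coefficient ΣK = 4·1.7 + 4·9.6 = 45.2.
ΔP = [f·L/D + ΣK]·(ρV²/2) = [0.01697·20.6/0.0104 + 45.2]·(605·4.038²/2) = [33.61 + 45.2]·4932 = 3.887e+05 Pa.
ΔP = 3.887e+05 Pa = 389 kPa.

ΔP ≈ 389 kPa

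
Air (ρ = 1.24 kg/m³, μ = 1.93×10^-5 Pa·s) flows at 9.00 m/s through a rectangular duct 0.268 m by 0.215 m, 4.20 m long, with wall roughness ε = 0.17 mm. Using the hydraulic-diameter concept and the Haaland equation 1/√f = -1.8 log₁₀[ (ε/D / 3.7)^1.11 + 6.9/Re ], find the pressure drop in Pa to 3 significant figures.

Hydraulic diameter D_h = 4A/P = 4·(0.268·0.215)/(2·(0.268+0.215)) = 0.2305/0.966 = 0.2386 m.
Re = ρVD_h/μ = 1.24·9·0.2386/1.93e-05 = 1.38e+05.
ε/D_h = 0.00017/0.2386 = 0.000713; Haaland gives 1/√f = -1.8 log₁₀[7.51e-05+5e-05] = 7.025, so f = 0.02027.
ΔP = f(L/D_h)(ρV²/2) = 0.02027·4.2/0.2386·50.22 = 17.92 Pa.

ΔP ≈ 17.9 Pa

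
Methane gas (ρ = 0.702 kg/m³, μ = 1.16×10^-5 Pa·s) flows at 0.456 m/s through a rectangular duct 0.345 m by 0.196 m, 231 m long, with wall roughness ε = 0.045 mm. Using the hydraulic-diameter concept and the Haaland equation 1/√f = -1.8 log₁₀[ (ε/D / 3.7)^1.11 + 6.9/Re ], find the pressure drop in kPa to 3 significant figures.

Hydraulic diameter D_h = 4A/P = 4·(0.345·0.196)/(2·(0.345+0.196)) = 0.2705/1.082 = 0.25 m.
Re = ρVD_h/μ = 0.702·0.456·0.25/1.16e-05 = 6898.
ε/D_h = 4.5e-05/0.25 = 0.00018; Haaland gives 1/√f = -1.8 log₁₀[1.63e-05+0.001] = 5.387, so f = 0.03446.
ΔP = f(L/D_h)(ρV²/2) = 0.03446·231/0.25·0.07299 = 2.324 Pa.
ΔP = 0.00232 kPa.

ΔP ≈ 0.00232 kPa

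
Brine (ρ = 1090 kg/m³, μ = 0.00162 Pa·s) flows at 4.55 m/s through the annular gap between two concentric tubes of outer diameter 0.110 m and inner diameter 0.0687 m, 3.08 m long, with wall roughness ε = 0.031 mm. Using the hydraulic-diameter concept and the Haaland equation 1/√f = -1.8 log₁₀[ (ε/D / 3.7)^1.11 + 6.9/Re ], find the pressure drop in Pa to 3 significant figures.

ΔP ≈ 17300 Pa

Hydraulic diameter D_h = 4A/P = D_o - D_i = 0.11 - 0.0687 = 0.0413 m.
Re = ρVD_h/μ = 1090·4.55·0.0413/0.00162 = 1.264e+05.
ε/D_h = 3.1e-05/0.0413 = 0.000751; Haaland gives 1/√f = -1.8 log₁₀[7.96e-05+5.46e-05] = 6.97, so f = 0.02058.
ΔP = f(L/D_h)(ρV²/2) = 0.02058·3.08/0.0413·1.128e+04 = 1.732e+04 Pa.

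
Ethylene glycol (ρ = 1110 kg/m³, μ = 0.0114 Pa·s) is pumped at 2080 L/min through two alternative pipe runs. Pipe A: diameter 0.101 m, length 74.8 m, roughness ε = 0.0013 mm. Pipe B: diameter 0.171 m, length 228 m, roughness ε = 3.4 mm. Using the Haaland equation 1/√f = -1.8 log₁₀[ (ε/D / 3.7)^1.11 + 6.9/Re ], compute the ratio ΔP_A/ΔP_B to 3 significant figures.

ΔP_A/ΔP_B ≈ 1.96

Pipe A: V = Q/A = 0.03467/0.008012 = 4.327 m/s; Re = 4.255e+04; ε/D = 1.29e-05; Haaland → f = 0.02151; ΔP_A = f(L/D)(ρV²/2) = 1.655e+05 Pa.
Pipe B: V = Q/A = 0.03467/0.02297 = 1.509 m/s; Re = 2.513e+04; ε/D = 0.0199; Haaland → f = 0.05012; ΔP_B = f(L/D)(ρV²/2) = 8.45e+04 Pa.
ΔP_A/ΔP_B = 1.655e+05/8.45e+04 = 1.96.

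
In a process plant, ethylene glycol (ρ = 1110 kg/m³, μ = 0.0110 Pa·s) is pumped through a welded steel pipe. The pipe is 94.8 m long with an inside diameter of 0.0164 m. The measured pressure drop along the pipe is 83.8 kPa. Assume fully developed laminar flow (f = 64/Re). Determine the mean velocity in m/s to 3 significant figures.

V ≈ 0.675 m/s

For laminar flow, f = 64/Re with Re = ρVD/μ, so Darcy-Weisbach reduces to ΔP = 32μLV/D². Solving for V: V = ΔP·D²/(32μL) = 8.38e+04·(0.0164)²/(32·0.011·94.8) = 0.6754 m/s.
Check: Re = ρVD/μ = 1110·0.6754·0.0164/0.011 = 1118 < 2300, so the laminar assumption holds.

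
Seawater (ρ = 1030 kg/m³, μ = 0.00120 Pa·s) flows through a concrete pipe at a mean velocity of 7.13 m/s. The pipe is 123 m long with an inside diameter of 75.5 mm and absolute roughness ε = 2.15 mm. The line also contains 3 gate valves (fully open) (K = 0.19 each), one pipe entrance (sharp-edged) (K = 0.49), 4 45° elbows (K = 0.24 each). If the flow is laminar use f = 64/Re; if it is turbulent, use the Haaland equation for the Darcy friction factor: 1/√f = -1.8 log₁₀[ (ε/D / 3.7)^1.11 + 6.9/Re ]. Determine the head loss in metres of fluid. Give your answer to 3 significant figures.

Reynolds number Re = ρVD/μ = 1030 · 7.13 · 0.0755 / 0.0012 = 4.621e+05.
Re > 4000 → turbulent. Relative roughness ε/D = 0.00215/0.0755 = 0.0285. Haaland: 1/√f = -1.8 log₁₀[(0.0285/3.7)^1.11 + 6.9/4.621e+05] = -1.8 log₁₀[0.00451 + 1.49e-05] = 4.221, so f = 0.05614.
Total minor-loss coefficient ΣK = 3·0.19 + 1·0.49 + 4·0.24 = 2.02.
ΔP = [f·L/D + ΣK]·(ρV²/2) = [0.05614·123/0.0755 + 2.02]·(1030·7.13²/2) = [91.46 + 2.02]·2.618e+04 = 2.447e+06 Pa.
Head loss h_f = ΔP/(ρg) = 2.447e+06/(1030·9.81) = 242 m.

h_f ≈ 242 m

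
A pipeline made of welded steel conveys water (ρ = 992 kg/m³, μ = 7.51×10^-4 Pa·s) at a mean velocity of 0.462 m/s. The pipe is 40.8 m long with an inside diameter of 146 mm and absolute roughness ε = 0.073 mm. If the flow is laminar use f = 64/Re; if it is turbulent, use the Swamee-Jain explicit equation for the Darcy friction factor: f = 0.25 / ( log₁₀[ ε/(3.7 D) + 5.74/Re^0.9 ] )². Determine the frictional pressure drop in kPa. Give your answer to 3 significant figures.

Reynolds number Re = ρVD/μ = 992 · 0.462 · 0.146 / 0.000751 = 8.91e+04.
Re > 4000 → turbulent. Relative roughness ε/D = 7.3e-05/0.146 = 0.0005. Swamee-Jain: f = 0.25/(log₁₀[0.0005/3.7 + 5.74/8.91e+04^0.9])² = 0.25/(log₁₀[0.000135 + 0.000201])² = 0.25/(-3.473)² = 0.02073.
Darcy-Weisbach: ΔP = f(L/D)(ρV²/2) = 0.02073·(40.8/0.146)·(992·0.462²/2) = 0.02073·279.5·105.9 = 613.2 Pa.
ΔP = 613.2 Pa = 0.613 kPa.

ΔP ≈ 0.613 kPa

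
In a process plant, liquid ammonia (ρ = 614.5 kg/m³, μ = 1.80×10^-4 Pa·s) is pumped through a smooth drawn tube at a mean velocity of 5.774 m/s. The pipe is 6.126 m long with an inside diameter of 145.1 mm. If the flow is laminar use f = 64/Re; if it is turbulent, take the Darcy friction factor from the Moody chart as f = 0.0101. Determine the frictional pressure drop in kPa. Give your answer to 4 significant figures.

ΔP ≈ 4.368 kPa

Reynolds number Re = ρVD/μ = 614.5 · 5.774 · 0.1451 / 0.00018 = 2.86e+06.
Re > 4000 → turbulent; use the Moody-chart value f = 0.0101.
Darcy-Weisbach: ΔP = f(L/D)(ρV²/2) = 0.0101·(6.126/0.1451)·(614.5·5.774²/2) = 0.0101·42.22·1.024e+04 = 4368 Pa.
ΔP = 4368 Pa = 4.368 kPa.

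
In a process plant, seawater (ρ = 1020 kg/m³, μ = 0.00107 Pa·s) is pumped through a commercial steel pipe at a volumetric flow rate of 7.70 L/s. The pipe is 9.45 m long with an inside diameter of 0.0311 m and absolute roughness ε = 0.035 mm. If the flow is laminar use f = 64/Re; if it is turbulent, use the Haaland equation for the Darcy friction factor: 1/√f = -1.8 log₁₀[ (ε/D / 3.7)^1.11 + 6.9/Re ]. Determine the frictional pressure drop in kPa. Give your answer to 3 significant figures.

ΔP ≈ 335 kPa

Q = 7.70 L/s = 7.70/1000 = 0.0077 m³/s.
Cross-sectional area A = πD²/4 = π(0.0311)²/4 = 0.0007596 m²; mean velocity V = Q/A = 0.0077/0.0007596 = 10.14 m/s.
Reynolds number Re = ρVD/μ = 1020 · 10.14 · 0.0311 / 0.00107 = 3.005e+05.
Re > 4000 → turbulent. Relative roughness ε/D = 3.5e-05/0.0311 = 0.00113. Haaland: 1/√f = -1.8 log₁₀[(0.00113/3.7)^1.11 + 6.9/3.005e+05] = -1.8 log₁₀[0.000125 + 2.3e-05] = 6.895, so f = 0.02104.
Darcy-Weisbach: ΔP = f(L/D)(ρV²/2) = 0.02104·(9.45/0.0311)·(1020·10.14²/2) = 0.02104·303.9·5.24e+04 = 3.349e+05 Pa.
ΔP = 3.349e+05 Pa = 335 kPa.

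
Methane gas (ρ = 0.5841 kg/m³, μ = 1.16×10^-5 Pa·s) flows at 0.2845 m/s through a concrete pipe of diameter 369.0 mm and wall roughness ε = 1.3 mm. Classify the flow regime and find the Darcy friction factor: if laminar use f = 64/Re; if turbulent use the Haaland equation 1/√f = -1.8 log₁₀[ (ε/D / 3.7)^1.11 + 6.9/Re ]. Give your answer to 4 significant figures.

Re = ρVD/μ = 0.5841·0.2845·0.369/1.16e-05 = 5286.
Re > 4000 → turbulent. ε/D = 0.0013/0.369 = 0.00352; Haaland: 1/√f = -1.8 log₁₀[0.000443 + 0.00131] = 4.963, so f = 0.04059.

f ≈ 0.04059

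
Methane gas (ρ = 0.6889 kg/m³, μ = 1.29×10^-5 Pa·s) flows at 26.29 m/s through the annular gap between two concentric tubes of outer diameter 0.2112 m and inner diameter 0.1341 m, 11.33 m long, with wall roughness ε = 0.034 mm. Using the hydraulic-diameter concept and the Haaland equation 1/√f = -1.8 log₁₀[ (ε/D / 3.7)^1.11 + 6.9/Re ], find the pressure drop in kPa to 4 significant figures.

ΔP ≈ 0.6861 kPa

Hydraulic diameter D_h = 4A/P = D_o - D_i = 0.2112 - 0.1341 = 0.0771 m.
Re = ρVD_h/μ = 0.6889·26.29·0.0771/1.29e-05 = 1.082e+05.
ε/D_h = 3.4e-05/0.0771 = 0.000441; Haaland gives 1/√f = -1.8 log₁₀[4.41e-05+6.37e-05] = 7.141, so f = 0.01961.
ΔP = f(L/D_h)(ρV²/2) = 0.01961·11.33/0.0771·238.1 = 686.1 Pa.
ΔP = 0.6861 kPa.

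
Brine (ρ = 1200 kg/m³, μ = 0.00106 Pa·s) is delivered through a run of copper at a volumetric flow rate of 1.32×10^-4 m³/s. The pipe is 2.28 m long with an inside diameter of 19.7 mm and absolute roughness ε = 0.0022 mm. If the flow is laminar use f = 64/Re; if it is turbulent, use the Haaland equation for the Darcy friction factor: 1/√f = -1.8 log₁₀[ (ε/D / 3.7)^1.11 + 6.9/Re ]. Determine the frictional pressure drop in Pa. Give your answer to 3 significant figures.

Cross-sectional area A = πD²/4 = π(0.0197)²/4 = 0.0003048 m²; mean velocity V = Q/A = 0.000132/0.0003048 = 0.4331 m/s.
Reynolds number Re = ρVD/μ = 1200 · 0.4331 · 0.0197 / 0.00106 = 9658.
Re > 4000 → turbulent. Relative roughness ε/D = 2.2e-06/0.0197 = 0.000112. Haaland: 1/√f = -1.8 log₁₀[(0.000112/3.7)^1.11 + 6.9/9658] = -1.8 log₁₀[9.61e-06 + 0.000714] = 5.652, so f = 0.0313.
Darcy-Weisbach: ΔP = f(L/D)(ρV²/2) = 0.0313·(2.28/0.0197)·(1200·0.4331²/2) = 0.0313·115.7·112.5 = 407.6 Pa.

ΔP ≈ 408 Pa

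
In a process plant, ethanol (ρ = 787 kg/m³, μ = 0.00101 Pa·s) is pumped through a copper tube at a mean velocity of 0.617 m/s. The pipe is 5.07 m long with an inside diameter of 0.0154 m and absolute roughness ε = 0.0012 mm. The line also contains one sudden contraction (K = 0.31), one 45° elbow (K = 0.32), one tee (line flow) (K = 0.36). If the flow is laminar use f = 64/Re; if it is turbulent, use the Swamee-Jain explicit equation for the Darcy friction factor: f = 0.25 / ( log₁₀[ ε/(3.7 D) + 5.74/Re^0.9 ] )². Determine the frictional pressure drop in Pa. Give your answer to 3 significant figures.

Reynolds number Re = ρVD/μ = 787 · 0.617 · 0.0154 / 0.00101 = 7404.
Re > 4000 → turbulent. Relative roughness ε/D = 1.2e-06/0.0154 = 7.79e-05. Swamee-Jain: f = 0.25/(log₁₀[7.79e-05/3.7 + 5.74/7404^0.9])² = 0.25/(log₁₀[2.11e-05 + 0.00189])² = 0.25/(-2.719)² = 0.03382.
Total minor-loss coefficient ΣK = 1·0.31 + 1·0.32 + 1·0.36 = 0.99.
ΔP = [f·L/D + ΣK]·(ρV²/2) = [0.03382·5.07/0.0154 + 0.99]·(787·0.617²/2) = [11.13 + 0.99]·149.8 = 1816 Pa.

ΔP ≈ 1820 Pa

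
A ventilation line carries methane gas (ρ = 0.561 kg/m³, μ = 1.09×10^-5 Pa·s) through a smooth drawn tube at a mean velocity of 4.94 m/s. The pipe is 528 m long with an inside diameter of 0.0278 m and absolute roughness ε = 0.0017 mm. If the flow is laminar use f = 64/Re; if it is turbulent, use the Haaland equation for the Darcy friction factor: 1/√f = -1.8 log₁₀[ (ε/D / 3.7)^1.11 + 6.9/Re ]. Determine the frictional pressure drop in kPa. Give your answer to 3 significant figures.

Reynolds number Re = ρVD/μ = 0.561 · 4.94 · 0.0278 / 1.09e-05 = 7068.
Re > 4000 → turbulent. Relative roughness ε/D = 1.7e-06/0.0278 = 6.12e-05. Haaland: 1/√f = -1.8 log₁₀[(6.12e-05/3.7)^1.11 + 6.9/7068] = -1.8 log₁₀[4.92e-06 + 0.000976] = 5.415, so f = 0.03411.
Darcy-Weisbach: ΔP = f(L/D)(ρV²/2) = 0.03411·(528/0.0278)·(0.561·4.94²/2) = 0.03411·1.899e+04·6.845 = 4434 Pa.
ΔP = 4434 Pa = 4.43 kPa.

ΔP ≈ 4.43 kPa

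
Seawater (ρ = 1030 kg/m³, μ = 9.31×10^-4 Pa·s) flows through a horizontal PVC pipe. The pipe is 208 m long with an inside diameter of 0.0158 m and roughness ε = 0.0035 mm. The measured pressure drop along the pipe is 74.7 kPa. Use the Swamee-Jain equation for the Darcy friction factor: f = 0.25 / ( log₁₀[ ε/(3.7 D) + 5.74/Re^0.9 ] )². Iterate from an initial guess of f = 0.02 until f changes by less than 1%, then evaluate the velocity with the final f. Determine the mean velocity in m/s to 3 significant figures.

V ≈ 0.596 m/s

Rearranging Darcy-Weisbach: V = √(2·ΔP·D/(f·L·ρ)). With ε/D = 3.5e-06/0.0158 = 0.000222, iterate starting from f = 0.02:
  f = 0.02 → V = √(2·7.47e+04·0.0158/(0.02·208·1030)) = 0.7422 m/s; Re = ρVD/μ = 1.297e+04; f → 0.02931
  f = 0.02931 → V = 0.6131 m/s; Re = 1.072e+04; f → 0.03079
  f = 0.03079 → V = 0.5982 m/s; Re = 1.046e+04; f → 0.03099
Converged (Δf/f < 1%). With the final f = 0.03099: V = √(2·7.47e+04·0.0158/(0.03099·208·1030)) = 0.5962 m/s.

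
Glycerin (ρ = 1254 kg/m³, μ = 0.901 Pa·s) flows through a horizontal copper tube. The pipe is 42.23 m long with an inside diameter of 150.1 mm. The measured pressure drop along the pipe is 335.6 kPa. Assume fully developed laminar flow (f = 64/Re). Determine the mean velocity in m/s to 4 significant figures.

For laminar flow, f = 64/Re with Re = ρVD/μ, so Darcy-Weisbach reduces to ΔP = 32μLV/D². Solving for V: V = ΔP·D²/(32μL) = 3.356e+05·(0.1501)²/(32·0.901·42.23) = 6.21 m/s.
Check: Re = ρVD/μ = 1254·6.21·0.1501/0.901 = 1297 < 2300, so the laminar assumption holds.

V ≈ 6.210 m/s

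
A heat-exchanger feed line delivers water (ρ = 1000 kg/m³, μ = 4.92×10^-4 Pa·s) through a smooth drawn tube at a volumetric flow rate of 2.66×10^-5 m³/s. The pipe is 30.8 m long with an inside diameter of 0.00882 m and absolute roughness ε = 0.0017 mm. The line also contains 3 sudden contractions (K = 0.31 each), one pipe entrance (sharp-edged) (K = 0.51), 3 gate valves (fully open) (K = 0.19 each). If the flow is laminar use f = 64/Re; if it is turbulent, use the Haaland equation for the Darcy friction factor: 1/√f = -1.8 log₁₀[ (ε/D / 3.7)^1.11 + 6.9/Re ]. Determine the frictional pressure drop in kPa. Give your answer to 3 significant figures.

Cross-sectional area A = πD²/4 = π(0.00882)²/4 = 6.11e-05 m²; mean velocity V = Q/A = 2.66e-05/6.11e-05 = 0.4354 m/s.
Reynolds number Re = ρVD/μ = 1000 · 0.4354 · 0.00882 / 0.000492 = 7805.
Re > 4000 → turbulent. Relative roughness ε/D = 1.7e-06/0.00882 = 0.000193. Haaland: 1/√f = -1.8 log₁₀[(0.000193/3.7)^1.11 + 6.9/7805] = -1.8 log₁₀[1.76e-05 + 0.000884] = 5.481, so f = 0.03329.
Total minor-loss coefficient ΣK = 3·0.31 + 1·0.51 + 3·0.19 = 2.01.
ΔP = [f·L/D + ΣK]·(ρV²/2) = [0.03329·30.8/0.00882 + 2.01]·(1000·0.4354²/2) = [116.2 + 2.01]·94.77 = 1.121e+04 Pa.
ΔP = 1.121e+04 Pa = 11.2 kPa.

ΔP ≈ 11.2 kPa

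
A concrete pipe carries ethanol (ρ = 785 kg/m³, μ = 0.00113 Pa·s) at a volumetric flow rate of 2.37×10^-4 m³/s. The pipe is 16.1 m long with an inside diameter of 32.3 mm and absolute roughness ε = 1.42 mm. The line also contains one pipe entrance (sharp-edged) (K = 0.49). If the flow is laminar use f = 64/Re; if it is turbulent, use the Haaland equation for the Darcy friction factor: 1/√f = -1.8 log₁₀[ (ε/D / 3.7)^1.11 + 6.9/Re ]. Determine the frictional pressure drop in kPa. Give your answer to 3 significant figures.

ΔP ≈ 1.19 kPa

Cross-sectional area A = πD²/4 = π(0.0323)²/4 = 0.0008194 m²; mean velocity V = Q/A = 0.000237/0.0008194 = 0.2892 m/s.
Reynolds number Re = ρVD/μ = 785 · 0.2892 · 0.0323 / 0.00113 = 6490.
Re > 4000 → turbulent. Relative roughness ε/D = 0.00142/0.0323 = 0.044. Haaland: 1/√f = -1.8 log₁₀[(0.044/3.7)^1.11 + 6.9/6490] = -1.8 log₁₀[0.0073 + 0.00106] = 3.74, so f = 0.07149.
Total minor-loss coefficient ΣK = 1·0.49 = 0.49.
ΔP = [f·L/D + ΣK]·(ρV²/2) = [0.07149·16.1/0.0323 + 0.49]·(785·0.2892²/2) = [35.63 + 0.49]·32.84 = 1186 Pa.
ΔP = 1186 Pa = 1.19 kPa.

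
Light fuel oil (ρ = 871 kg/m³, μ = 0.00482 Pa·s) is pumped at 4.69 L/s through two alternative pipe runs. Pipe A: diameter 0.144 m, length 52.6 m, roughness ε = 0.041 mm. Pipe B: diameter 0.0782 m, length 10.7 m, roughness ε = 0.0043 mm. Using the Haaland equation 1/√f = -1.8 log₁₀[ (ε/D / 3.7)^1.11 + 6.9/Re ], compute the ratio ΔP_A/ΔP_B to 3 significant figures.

ΔP_A/ΔP_B ≈ 0.276

Pipe A: V = Q/A = 0.00469/0.01629 = 0.288 m/s; Re = 7494; ε/D = 0.000285; Haaland → f = 0.03377; ΔP_A = f(L/D)(ρV²/2) = 445.5 Pa.
Pipe B: V = Q/A = 0.00469/0.004803 = 0.9765 m/s; Re = 1.38e+04; ε/D = 5.5e-05; Haaland → f = 0.02839; ΔP_B = f(L/D)(ρV²/2) = 1613 Pa.
ΔP_A/ΔP_B = 445.5/1613 = 0.276.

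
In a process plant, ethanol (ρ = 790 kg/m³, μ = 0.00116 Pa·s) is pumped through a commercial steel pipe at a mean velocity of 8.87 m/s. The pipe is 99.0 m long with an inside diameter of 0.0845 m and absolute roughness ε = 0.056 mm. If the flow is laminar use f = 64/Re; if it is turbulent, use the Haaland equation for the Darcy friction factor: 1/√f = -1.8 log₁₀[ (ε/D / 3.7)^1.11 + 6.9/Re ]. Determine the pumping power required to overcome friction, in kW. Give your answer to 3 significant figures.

Reynolds number Re = ρVD/μ = 790 · 8.87 · 0.0845 / 0.00116 = 5.104e+05.
Re > 4000 → turbulent. Relative roughness ε/D = 5.6e-05/0.0845 = 0.000663. Haaland: 1/√f = -1.8 log₁₀[(0.000663/3.7)^1.11 + 6.9/5.104e+05] = -1.8 log₁₀[6.93e-05 + 1.35e-05] = 7.347, so f = 0.01853.
Darcy-Weisbach: ΔP = f(L/D)(ρV²/2) = 0.01853·(99/0.0845)·(790·8.87²/2) = 0.01853·1172·3.108e+04 = 6.745e+05 Pa.
Q = V·A = 8.87·0.005608 = 0.04974 m³/s.
Pumping power P = QΔP = 0.04974·6.745e+05 = 33550 W = 33.6 kW.

P ≈ 33.6 kW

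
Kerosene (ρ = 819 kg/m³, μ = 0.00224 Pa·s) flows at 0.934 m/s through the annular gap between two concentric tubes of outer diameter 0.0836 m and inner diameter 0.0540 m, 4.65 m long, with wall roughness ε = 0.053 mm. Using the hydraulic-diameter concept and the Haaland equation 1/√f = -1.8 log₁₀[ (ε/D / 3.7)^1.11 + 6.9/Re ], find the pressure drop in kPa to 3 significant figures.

ΔP ≈ 1.86 kPa

Hydraulic diameter D_h = 4A/P = D_o - D_i = 0.0836 - 0.054 = 0.0296 m.
Re = ρVD_h/μ = 819·0.934·0.0296/0.00224 = 1.011e+04.
ε/D_h = 5.3e-05/0.0296 = 0.00179; Haaland gives 1/√f = -1.8 log₁₀[0.000209+0.000683] = 5.49, so f = 0.03318.
ΔP = f(L/D_h)(ρV²/2) = 0.03318·4.65/0.0296·357.2 = 1862 Pa.
ΔP = 1.86 kPa.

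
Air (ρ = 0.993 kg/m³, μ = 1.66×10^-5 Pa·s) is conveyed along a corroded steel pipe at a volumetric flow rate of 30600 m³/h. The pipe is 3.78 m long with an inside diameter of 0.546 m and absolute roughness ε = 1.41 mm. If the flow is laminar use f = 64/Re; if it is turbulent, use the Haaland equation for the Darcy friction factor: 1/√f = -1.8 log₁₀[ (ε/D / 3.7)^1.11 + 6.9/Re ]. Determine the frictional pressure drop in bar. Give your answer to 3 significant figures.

ΔP ≈ 0.00114 bar

Q = 30600 m³/h = 30600/3600 = 8.5 m³/s.
Cross-sectional area A = πD²/4 = π(0.546)²/4 = 0.2341 m²; mean velocity V = Q/A = 8.5/0.2341 = 36.3 m/s.
Reynolds number Re = ρVD/μ = 0.993 · 36.3 · 0.546 / 1.66e-05 = 1.186e+06.
Re > 4000 → turbulent. Relative roughness ε/D = 0.00141/0.546 = 0.00258. Haaland: 1/√f = -1.8 log₁₀[(0.00258/3.7)^1.11 + 6.9/1.186e+06] = -1.8 log₁₀[0.000314 + 5.82e-06] = 6.292, so f = 0.02526.
Darcy-Weisbach: ΔP = f(L/D)(ρV²/2) = 0.02526·(3.78/0.546)·(0.993·36.3²/2) = 0.02526·6.923·654.3 = 114.4 Pa.
ΔP = 114.4 Pa = 0.00114 bar.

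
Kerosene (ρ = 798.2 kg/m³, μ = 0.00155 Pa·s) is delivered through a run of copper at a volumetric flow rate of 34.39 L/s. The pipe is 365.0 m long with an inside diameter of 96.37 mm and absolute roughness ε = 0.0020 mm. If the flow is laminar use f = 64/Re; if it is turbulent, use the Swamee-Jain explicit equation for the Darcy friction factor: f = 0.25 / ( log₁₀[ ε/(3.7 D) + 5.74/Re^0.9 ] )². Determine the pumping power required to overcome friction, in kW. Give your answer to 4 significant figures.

Q = 34.39 L/s = 34.39/1000 = 0.03439 m³/s.
Cross-sectional area A = πD²/4 = π(0.09637)²/4 = 0.007294 m²; mean velocity V = Q/A = 0.03439/0.007294 = 4.715 m/s.
Reynolds number Re = ρVD/μ = 798.2 · 4.715 · 0.09637 / 0.00155 = 2.34e+05.
Re > 4000 → turbulent. Relative roughness ε/D = 2e-06/0.09637 = 2.08e-05. Swamee-Jain: f = 0.25/(log₁₀[2.08e-05/3.7 + 5.74/2.34e+05^0.9])² = 0.25/(log₁₀[5.61e-06 + 8.45e-05])² = 0.25/(-4.045)² = 0.01528.
Darcy-Weisbach: ΔP = f(L/D)(ρV²/2) = 0.01528·(365/0.09637)·(798.2·4.715²/2) = 0.01528·3787·8872 = 5.133e+05 Pa.
Pumping power P = QΔP = 0.03439·5.133e+05 = 17652 W = 17.65 kW.

P ≈ 17.65 kW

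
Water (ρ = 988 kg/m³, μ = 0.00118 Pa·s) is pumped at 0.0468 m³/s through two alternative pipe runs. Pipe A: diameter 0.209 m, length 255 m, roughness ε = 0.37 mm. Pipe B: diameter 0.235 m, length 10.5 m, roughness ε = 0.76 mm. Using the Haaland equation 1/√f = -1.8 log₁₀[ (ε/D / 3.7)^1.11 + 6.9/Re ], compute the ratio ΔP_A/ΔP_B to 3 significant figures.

Pipe A: V = Q/A = 0.0468/0.03431 = 1.364 m/s; Re = 2.387e+05; ε/D = 0.00177; Haaland → f = 0.02344; ΔP_A = f(L/D)(ρV²/2) = 2.629e+04 Pa.
Pipe B: V = Q/A = 0.0468/0.04337 = 1.079 m/s; Re = 2.123e+05; ε/D = 0.00323; Haaland → f = 0.02732; ΔP_B = f(L/D)(ρV²/2) = 702 Pa.
ΔP_A/ΔP_B = 2.629e+04/702 = 37.5.

ΔP_A/ΔP_B ≈ 37.5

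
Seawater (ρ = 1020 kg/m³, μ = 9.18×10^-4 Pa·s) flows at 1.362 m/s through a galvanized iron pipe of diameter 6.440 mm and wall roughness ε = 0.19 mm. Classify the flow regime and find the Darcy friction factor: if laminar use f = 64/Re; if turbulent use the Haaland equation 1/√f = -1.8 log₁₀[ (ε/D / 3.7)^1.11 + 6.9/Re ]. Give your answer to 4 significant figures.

Re = ρVD/μ = 1020·1.362·0.00644/0.000918 = 9746.
Re > 4000 → turbulent. ε/D = 0.00019/0.00644 = 0.0295; Haaland: 1/√f = -1.8 log₁₀[0.00469 + 0.000708] = 4.082, so f = 0.06.

f ≈ 0.06000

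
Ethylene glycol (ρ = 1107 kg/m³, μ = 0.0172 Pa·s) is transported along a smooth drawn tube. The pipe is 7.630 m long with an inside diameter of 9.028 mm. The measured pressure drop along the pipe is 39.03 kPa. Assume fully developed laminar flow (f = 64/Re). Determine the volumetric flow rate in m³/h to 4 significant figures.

Q ≈ 0.1746 m³/h

For laminar flow, f = 64/Re with Re = ρVD/μ, so Darcy-Weisbach reduces to ΔP = 32μLV/D². Solving for V: V = ΔP·D²/(32μL) = 3.903e+04·(0.009028)²/(32·0.0172·7.63) = 0.7575 m/s.
Check: Re = ρVD/μ = 1107·0.7575·0.009028/0.0172 = 440.1 < 2300, so the laminar assumption holds.
Q = V·A = 0.7575·(π/4·0.009028²) = 4.849e-05 m³/s = 0.1746 m³/h.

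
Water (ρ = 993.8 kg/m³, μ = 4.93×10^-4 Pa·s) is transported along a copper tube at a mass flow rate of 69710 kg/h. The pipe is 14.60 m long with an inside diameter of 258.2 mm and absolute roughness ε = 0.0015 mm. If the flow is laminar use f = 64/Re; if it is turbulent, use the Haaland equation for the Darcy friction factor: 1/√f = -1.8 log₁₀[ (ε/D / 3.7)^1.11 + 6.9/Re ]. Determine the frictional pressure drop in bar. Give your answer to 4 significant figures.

ṁ = 69710 kg/h = 69710/3600 = 19.36 kg/s.
A = πD²/4 = π(0.2582)²/4 = 0.05236 m²; mean velocity V = ṁ/(ρA) = 19.36/(993.8 · 0.05236) = 0.3721 m/s.
Reynolds number Re = ρVD/μ = 993.8 · 0.3721 · 0.2582 / 0.000493 = 1.937e+05.
Re > 4000 → turbulent. Relative roughness ε/D = 1.5e-06/0.2582 = 5.81e-06. Haaland: 1/√f = -1.8 log₁₀[(5.81e-06/3.7)^1.11 + 6.9/1.937e+05] = -1.8 log₁₀[3.61e-07 + 3.56e-05] = 7.999, so f = 0.01563.
Darcy-Weisbach: ΔP = f(L/D)(ρV²/2) = 0.01563·(14.6/0.2582)·(993.8·0.3721²/2) = 0.01563·56.55·68.81 = 60.81 Pa.
ΔP = 60.81 Pa = 6.081×10^-4 bar.

ΔP ≈ 6.081×10^-4 bar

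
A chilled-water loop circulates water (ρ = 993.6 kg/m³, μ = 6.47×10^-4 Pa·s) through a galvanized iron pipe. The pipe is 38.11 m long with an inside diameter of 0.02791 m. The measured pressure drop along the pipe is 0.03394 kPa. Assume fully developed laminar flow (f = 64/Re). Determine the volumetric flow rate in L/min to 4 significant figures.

Q ≈ 1.230 L/min

For laminar flow, f = 64/Re with Re = ρVD/μ, so Darcy-Weisbach reduces to ΔP = 32μLV/D². Solving for V: V = ΔP·D²/(32μL) = 33.94·(0.02791)²/(32·0.000647·38.11) = 0.03351 m/s.
Check: Re = ρVD/μ = 993.6·0.03351·0.02791/0.000647 = 1436 < 2300, so the laminar assumption holds.
Q = V·A = 0.03351·(π/4·0.02791²) = 2.05e-05 m³/s = 1.230 L/min.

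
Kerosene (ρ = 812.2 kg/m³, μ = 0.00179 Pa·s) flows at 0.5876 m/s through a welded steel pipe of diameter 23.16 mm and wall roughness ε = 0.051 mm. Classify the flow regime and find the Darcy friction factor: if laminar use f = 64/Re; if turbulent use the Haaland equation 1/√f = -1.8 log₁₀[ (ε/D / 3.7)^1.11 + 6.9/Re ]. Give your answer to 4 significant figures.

Re = ρVD/μ = 812.2·0.5876·0.02316/0.00179 = 6175.
Re > 4000 → turbulent. ε/D = 5.1e-05/0.02316 = 0.0022; Haaland: 1/√f = -1.8 log₁₀[0.000263 + 0.00112] = 5.148, so f = 0.03773.

f ≈ 0.03773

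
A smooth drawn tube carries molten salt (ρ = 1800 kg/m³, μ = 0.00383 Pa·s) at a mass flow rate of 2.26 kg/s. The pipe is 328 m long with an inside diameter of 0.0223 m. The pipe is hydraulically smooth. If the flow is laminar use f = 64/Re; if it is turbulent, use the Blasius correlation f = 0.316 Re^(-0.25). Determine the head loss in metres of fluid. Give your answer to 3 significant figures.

h_f ≈ 181 m

A = πD²/4 = π(0.0223)²/4 = 0.0003906 m²; mean velocity V = ṁ/(ρA) = 2.26/(1800 · 0.0003906) = 3.215 m/s.
Reynolds number Re = ρVD/μ = 1800 · 3.215 · 0.0223 / 0.00383 = 3.369e+04.
Re > 4000 → turbulent. Smooth-pipe (Blasius): f = 0.316 Re^(-0.25) = 0.316/(3.369e+04)^0.25 = 0.02332.
Darcy-Weisbach: ΔP = f(L/D)(ρV²/2) = 0.02332·(328/0.0223)·(1800·3.215²/2) = 0.02332·1.471e+04·9301 = 3.191e+06 Pa.
Head loss h_f = ΔP/(ρg) = 3.191e+06/(1800·9.81) = 181 m.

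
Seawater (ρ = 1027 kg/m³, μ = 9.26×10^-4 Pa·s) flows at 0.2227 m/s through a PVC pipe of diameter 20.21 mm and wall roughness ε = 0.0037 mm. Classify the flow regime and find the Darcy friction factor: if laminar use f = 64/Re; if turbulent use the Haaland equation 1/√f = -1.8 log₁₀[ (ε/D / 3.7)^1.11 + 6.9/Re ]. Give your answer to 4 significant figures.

f ≈ 0.03789

Re = ρVD/μ = 1027·0.2227·0.02021/0.000926 = 4992.
Re > 4000 → turbulent. ε/D = 3.7e-06/0.02021 = 0.000183; Haaland: 1/√f = -1.8 log₁₀[1.66e-05 + 0.00138] = 5.138, so f = 0.03789.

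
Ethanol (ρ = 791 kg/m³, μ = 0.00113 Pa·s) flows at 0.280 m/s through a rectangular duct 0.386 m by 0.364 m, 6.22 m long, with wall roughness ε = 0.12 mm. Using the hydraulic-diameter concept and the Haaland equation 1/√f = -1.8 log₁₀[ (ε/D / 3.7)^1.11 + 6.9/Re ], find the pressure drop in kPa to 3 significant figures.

Hydraulic diameter D_h = 4A/P = 4·(0.386·0.364)/(2·(0.386+0.364)) = 0.562/1.5 = 0.3747 m.
Re = ρVD_h/μ = 791·0.28·0.3747/0.00113 = 7.344e+04.
ε/D_h = 0.00012/0.3747 = 0.00032; Haaland gives 1/√f = -1.8 log₁₀[3.09e-05+9.4e-05] = 7.026, so f = 0.02026.
ΔP = f(L/D_h)(ρV²/2) = 0.02026·6.22/0.3747·31.01 = 10.43 Pa.
ΔP = 0.0104 kPa.

ΔP ≈ 0.0104 kPa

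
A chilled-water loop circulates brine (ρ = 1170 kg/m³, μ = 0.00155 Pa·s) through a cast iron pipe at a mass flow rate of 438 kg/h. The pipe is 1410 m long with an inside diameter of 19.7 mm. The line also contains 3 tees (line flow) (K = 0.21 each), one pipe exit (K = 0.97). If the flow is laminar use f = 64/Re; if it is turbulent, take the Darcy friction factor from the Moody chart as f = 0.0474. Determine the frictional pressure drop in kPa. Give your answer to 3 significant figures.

ΔP ≈ 231 kPa

ṁ = 438 kg/h = 438/3600 = 0.1217 kg/s.
A = πD²/4 = π(0.0197)²/4 = 0.0003048 m²; mean velocity V = ṁ/(ρA) = 0.1217/(1170 · 0.0003048) = 0.3412 m/s.
Reynolds number Re = ρVD/μ = 1170 · 0.3412 · 0.0197 / 0.00155 = 5073.
Re > 4000 → turbulent; use the Moody-chart value f = 0.0474.
Total minor-loss coefficient ΣK = 3·0.21 + 1·0.97 = 1.6.
ΔP = [f·L/D + ΣK]·(ρV²/2) = [0.0474·1410/0.0197 + 1.6]·(1170·0.3412²/2) = [3393 + 1.6]·68.09 = 2.311e+05 Pa.
ΔP = 2.311e+05 Pa = 231 kPa.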